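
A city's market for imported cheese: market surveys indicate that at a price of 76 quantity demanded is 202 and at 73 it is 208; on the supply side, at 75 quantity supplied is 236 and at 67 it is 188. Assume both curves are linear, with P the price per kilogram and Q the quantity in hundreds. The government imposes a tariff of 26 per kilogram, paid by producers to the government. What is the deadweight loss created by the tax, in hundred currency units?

Deadweight loss = 507 hundred.

Demand slope: (208 − 202)/(73 − 76) = -2, so Qd = 354 − 2P.
Supply slope: (188 − 236)/(67 − 75) = 6, so Qs = 6P − 214.
Before the tax: set 354 − 2P = 6P − 214 → P* = 71, Q* = 212.
With the tax collected from producers, supply shifts: Qs = 6(P − 26) − 214.
Solving gives Q = 173 with consumers paying 90.5 and producers receiving 64.5 (the 26 wedge).
Quantity falls by |ΔQ| = |212 − 173| = 39.
DWL = ½ · t · |ΔQ| = ½ · 26 · 39 = 507.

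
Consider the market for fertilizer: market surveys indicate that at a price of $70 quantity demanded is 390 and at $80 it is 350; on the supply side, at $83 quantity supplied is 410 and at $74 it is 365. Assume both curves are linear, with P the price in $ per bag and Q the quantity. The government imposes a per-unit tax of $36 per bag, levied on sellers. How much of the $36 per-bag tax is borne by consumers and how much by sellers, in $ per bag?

Consumers bear $20 per bag; sellers bear $16 per bag.

Demand slope: (350 − 390)/(80 − 70) = -4, so Qd = 670 − 4P.
Supply slope: (365 − 410)/(74 − 83) = 5, so Qs = 5P − 5.
Without the tax, 670 − 4P = 5P − 5 gives 9P = 675, so P* = $75 and Q* = 370.
With the tax collected from sellers, supply shifts: Qs = 5(P − 36) − 5.
Solving gives Q = 290 with consumers paying $95 and sellers receiving $59 (the $36 wedge).
Burden on consumers: $20; on sellers: $16. (They sum to $36.)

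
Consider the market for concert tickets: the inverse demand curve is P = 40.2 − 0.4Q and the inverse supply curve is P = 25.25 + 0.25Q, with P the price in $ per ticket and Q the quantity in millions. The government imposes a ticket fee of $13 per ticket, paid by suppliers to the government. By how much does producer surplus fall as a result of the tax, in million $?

Producer surplus falls by $65 million.

Inverting to Q(P) form: Qd = 100.5 − 2.5P; Qs = 4P − 101.
Before the tax: set 100.5 − 2.5P = 4P − 101 → P* = $31, Q* = 23.
With the tax collected from suppliers, supply shifts: Qs = 4(P − 13) − 101.
Solving gives Q = 3 with buyers paying $39 and suppliers receiving $26 (the $13 wedge).
ΔPS is the trapezoid between Q = 3 and Q = 23 of height $5: ½ · (23 + 3) · 5 = $65.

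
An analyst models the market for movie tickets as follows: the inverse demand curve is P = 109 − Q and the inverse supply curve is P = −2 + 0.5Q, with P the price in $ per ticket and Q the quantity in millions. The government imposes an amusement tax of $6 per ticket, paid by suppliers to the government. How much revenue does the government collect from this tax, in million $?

Tax revenue = $420 million.

Inverting to Q(P) form: Qd = 109 − P; Qs = 2P + 4.
Before the tax: set 109 − P = 2P + 4 → P* = $35, Q* = 74.
With the tax collected from suppliers, supply shifts: Qs = 2(P − 6) + 4.
New equilibrium: consumers pay $39, suppliers receive $33, Q = 70. (Wedge: Pb − Ps = 6.)
Revenue = t · Q = 6 · 70 = $420.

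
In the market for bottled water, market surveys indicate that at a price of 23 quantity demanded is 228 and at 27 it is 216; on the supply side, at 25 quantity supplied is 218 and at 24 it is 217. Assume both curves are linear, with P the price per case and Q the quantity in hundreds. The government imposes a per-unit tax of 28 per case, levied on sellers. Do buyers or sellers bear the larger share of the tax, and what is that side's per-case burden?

Sellers bear the larger share: 21 per case.

Demand slope: (216 − 228)/(27 − 23) = -3, so Qd = 297 − 3P.
Supply slope: (217 − 218)/(24 − 25) = 1, so Qs = P + 193.
Without the tax, 297 − 3P = P + 193 gives 4P = 104, so P* = 26 and Q* = 219.
With the tax collected from sellers, supply shifts: Qs = (P − 28) + 193.
Solving gives Q = 198 with buyers paying 33 and sellers receiving 5 (the 28 wedge).
Per-case burden: buyers 7, sellers 21.
Sellers take the larger share because supply is less price-elastic here (demand slope 3 vs supply slope 1).
The less price-elastic side of the market bears the larger share of a per-unit tax.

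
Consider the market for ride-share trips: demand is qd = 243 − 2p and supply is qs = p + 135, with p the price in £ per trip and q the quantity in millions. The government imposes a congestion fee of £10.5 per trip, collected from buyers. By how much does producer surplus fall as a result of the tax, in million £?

Before the tax: set 243 − 2p = p + 135 → p* = £36, q* = 171.
With the tax collected from buyers, demand (in seller-price terms) shifts: qd = 243 − 2(p + 10.5).
Solving gives q = 164 with buyers paying £39.5 and producers receiving £29 (the £10.5 wedge).
ΔPS is the trapezoid between Q = 164 and Q = 171 of height £7: ½ · (171 + 164) · 7 = £1172.5.

Producer surplus falls by £1172.5 million.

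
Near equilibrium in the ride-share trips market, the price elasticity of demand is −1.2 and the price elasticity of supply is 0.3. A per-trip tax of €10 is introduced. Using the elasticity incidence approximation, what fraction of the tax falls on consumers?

Consumers' share ≈ 0.2.

Incidence ratio: consumers' share ≈ εs / (εs + |εd|) = 0.3 / (0.3 + 1.2) = 0.2.
Supply is the less elastic side, so consumers bear the smaller share.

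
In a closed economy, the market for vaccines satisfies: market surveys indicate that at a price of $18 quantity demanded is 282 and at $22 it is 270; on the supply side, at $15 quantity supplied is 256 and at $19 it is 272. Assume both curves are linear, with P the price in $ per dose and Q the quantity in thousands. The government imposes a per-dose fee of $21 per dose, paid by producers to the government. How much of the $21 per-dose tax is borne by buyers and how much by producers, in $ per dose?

Buyers bear $12 per dose; producers bear $9 per dose.

Demand slope: (270 − 282)/(22 − 18) = -3, so Qd = 336 − 3P.
Supply slope: (272 − 256)/(19 − 15) = 4, so Qs = 4P + 196.
Without the tax, 336 − 3P = 4P + 196 gives 7P = 140, so P* = $20 and Q* = 276.
With the tax collected from producers, supply shifts: Qs = 4(P − 21) + 196.
New equilibrium: buyers pay $32, producers receive $11, Q = 240. (Wedge: Pb − Ps = 21.)
Burden on buyers: $12; on producers: $9. (They sum to $21.)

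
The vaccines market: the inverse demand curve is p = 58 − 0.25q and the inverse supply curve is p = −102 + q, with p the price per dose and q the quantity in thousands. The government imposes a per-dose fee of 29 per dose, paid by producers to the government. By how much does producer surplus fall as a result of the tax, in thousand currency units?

Producer surplus falls by 2700.48 thousand.

Inverting to q(p) form: qd = 232 − 4p; qs = p + 102.
Without the tax, 232 − 4p = p + 102 gives 5p = 130, so p* = 26 and q* = 128.
With the tax collected from producers, supply shifts: qs = (p − 29) + 102.
Solving gives q = 104.8 with consumers paying 31.8 and producers receiving 2.8 (the 29 wedge).
ΔPS is the trapezoid between Q = 104.8 and Q = 128 of height 23.2: ½ · (128 + 104.8) · 23.2 = 2700.48.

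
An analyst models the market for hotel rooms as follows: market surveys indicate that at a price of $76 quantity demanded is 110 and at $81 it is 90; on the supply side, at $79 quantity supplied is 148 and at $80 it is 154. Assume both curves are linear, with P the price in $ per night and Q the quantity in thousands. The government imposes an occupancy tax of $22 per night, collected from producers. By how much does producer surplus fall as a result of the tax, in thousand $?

Producer surplus falls by $806.08 thousand.

Demand slope: (90 − 110)/(81 − 76) = -4, so Qd = 414 − 4P.
Supply slope: (154 − 148)/(80 − 79) = 6, so Qs = 6P − 326.
Before the tax: set 414 − 4P = 6P − 326 → P* = $74, Q* = 118.
With the tax collected from producers, supply shifts: Qs = 6(P − 22) − 326.
New equilibrium: consumers pay $87.2, producers receive $65.2, Q = 65.2. (Wedge: Pb − Ps = 22.)
ΔPS is the trapezoid between Q = 65.2 and Q = 118 of height $8.8: ½ · (118 + 65.2) · 8.8 = $806.08.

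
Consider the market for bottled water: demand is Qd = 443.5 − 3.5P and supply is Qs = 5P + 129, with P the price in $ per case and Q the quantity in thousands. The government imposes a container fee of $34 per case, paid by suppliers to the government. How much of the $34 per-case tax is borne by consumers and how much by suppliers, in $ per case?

Before the tax: set 443.5 − 3.5P = 5P + 129 → P* = $37, Q* = 314.
With the tax collected from suppliers, supply shifts: Qs = 5(P − 34) + 129.
Solving gives Q = 244 with consumers paying $57 and suppliers receiving $23 (the $34 wedge).
Burden on consumers: $20; on suppliers: $14. (They sum to $34.)

Consumers bear $20 per case; suppliers bear $14 per case.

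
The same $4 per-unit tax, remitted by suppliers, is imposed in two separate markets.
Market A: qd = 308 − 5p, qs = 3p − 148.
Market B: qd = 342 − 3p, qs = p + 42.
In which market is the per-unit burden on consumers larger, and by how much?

Market A: pre-tax p* = $57, q* = 23; post-tax q = 15.5; per-unit burden on consumers = $1.5.
Market B: pre-tax p* = $75, q* = 117; post-tax q = 114; per-unit burden on consumers = $1.
Difference: $1.5 vs $1 → market A is larger by $0.5.

Market A, by $0.5.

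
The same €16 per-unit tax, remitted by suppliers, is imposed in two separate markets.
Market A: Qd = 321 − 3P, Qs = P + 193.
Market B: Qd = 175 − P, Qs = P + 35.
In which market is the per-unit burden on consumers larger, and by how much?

Market A: pre-tax P* = €32, Q* = 225; post-tax Q = 213; per-unit burden on consumers = €4.
Market B: pre-tax P* = €70, Q* = 105; post-tax Q = 97; per-unit burden on consumers = €8.
Difference: €4 vs €8 → market B is larger by €4.

Market B, by €4.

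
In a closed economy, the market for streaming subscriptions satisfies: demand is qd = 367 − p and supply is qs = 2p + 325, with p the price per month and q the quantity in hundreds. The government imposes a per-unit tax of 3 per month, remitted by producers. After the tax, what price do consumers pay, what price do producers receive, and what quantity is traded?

Without the tax, 367 − p = 2p + 325 gives 3p = 42, so p* = 14 and q* = 353.
With the tax collected from producers, supply shifts: qs = 2(p − 3) + 325.
Solving gives q = 351 with consumers paying 16 and producers receiving 13 (the 3 wedge).
The less price-elastic side of the market bears the larger share of a per-unit tax.

Consumers pay 16; producers receive 13; quantity = 351.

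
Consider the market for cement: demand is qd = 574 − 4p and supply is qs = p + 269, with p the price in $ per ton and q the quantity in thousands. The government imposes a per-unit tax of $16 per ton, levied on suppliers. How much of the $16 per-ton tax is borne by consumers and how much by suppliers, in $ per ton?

Without the tax, 574 − 4p = p + 269 gives 5p = 305, so p* = $61 and q* = 330.
With the tax collected from suppliers, supply shifts: qs = (p − 16) + 269.
New equilibrium: consumers pay $64.2, suppliers receive $48.2, q = 317.2. (Wedge: pb − ps = 16.)
Burden on consumers: $3.2; on suppliers: $12.8. (They sum to $16.)
The less price-elastic side of the market bears the larger share of a per-unit tax.

Consumers bear $3.2 per ton; suppliers bear $12.8 per ton.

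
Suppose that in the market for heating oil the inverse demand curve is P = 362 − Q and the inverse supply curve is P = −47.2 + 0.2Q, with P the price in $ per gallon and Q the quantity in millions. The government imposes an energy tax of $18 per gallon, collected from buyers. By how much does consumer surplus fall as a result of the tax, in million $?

Consumer surplus falls by $5002.5 million.

Inverting to Q(P) form: Qd = 362 − P; Qs = 5P + 236.
Before the tax: set 362 − P = 5P + 236 → P* = $21, Q* = 341.
With the tax collected from buyers, demand (in seller-price terms) shifts: Qd = 362 − (P + 18).
Solving gives Q = 326 with buyers paying $36 and producers receiving $18 (the $18 wedge).
ΔCS is the trapezoid between Q = 326 and Q = 341 of height $15: ½ · (341 + 326) · 15 = $5002.5.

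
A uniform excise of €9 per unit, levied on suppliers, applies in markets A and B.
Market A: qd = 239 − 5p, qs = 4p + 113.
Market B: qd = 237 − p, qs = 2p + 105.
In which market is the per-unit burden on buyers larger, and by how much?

Market A: pre-tax p* = €14, q* = 169; post-tax q = 149; per-unit burden on buyers = €4.
Market B: pre-tax p* = €44, q* = 193; post-tax q = 187; per-unit burden on buyers = €6.
Difference: €4 vs €6 → market B is larger by €2.

Market B, by €2.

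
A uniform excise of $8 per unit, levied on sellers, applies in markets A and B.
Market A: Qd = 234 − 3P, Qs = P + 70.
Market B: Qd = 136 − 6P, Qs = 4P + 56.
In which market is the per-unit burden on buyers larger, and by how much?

Market A: pre-tax P* = $41, Q* = 111; post-tax Q = 105; per-unit burden on buyers = $2.
Market B: pre-tax P* = $8, Q* = 88; post-tax Q = 68.8; per-unit burden on buyers = $3.2.
Difference: $2 vs $3.2 → market B is larger by $1.2.

Market B, by $1.2.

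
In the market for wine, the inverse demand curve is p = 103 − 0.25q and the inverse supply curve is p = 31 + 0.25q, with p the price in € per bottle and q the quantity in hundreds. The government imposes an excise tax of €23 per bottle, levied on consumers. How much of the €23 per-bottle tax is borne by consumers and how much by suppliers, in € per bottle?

Rewrite in direct form: qd = 412 − 4p and qs = 4p − 124.
Without the tax, 412 − 4p = 4p − 124 gives 8p = 536, so p* = €67 and q* = 144.
With the tax collected from consumers, demand (in seller-price terms) shifts: qd = 412 − 4(p + 23).
New equilibrium: consumers pay €78.5, suppliers receive €55.5, q = 98. (Wedge: pb − ps = 23.)
Burden on consumers: €11.5; on suppliers: €11.5. (They sum to €23.)
The less price-elastic side of the market bears the larger share of a per-unit tax.

Consumers bear €11.5 per bottle; suppliers bear €11.5 per bottle.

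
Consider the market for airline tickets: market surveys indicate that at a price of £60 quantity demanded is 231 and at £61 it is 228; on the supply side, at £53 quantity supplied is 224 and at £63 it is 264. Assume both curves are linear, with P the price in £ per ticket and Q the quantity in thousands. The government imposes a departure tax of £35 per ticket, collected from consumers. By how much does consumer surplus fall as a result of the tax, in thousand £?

Demand slope: (228 − 231)/(61 − 60) = -3, so Qd = 411 − 3P.
Supply slope: (264 − 224)/(63 − 53) = 4, so Qs = 4P + 12.
Before the tax: set 411 − 3P = 4P + 12 → P* = £57, Q* = 240.
With the tax collected from consumers, demand (in seller-price terms) shifts: Qd = 411 − 3(P + 35).
New equilibrium: consumers pay £77, producers receive £42, Q = 180. (Wedge: Pb − Ps = 35.)
ΔCS is the trapezoid between Q = 180 and Q = 240 of height £20: ½ · (240 + 180) · 20 = £4200.

Consumer surplus falls by £4200 thousand.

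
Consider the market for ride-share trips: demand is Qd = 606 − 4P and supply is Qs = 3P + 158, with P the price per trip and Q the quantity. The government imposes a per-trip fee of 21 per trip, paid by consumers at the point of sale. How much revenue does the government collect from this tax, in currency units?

Without the tax, 606 − 4P = 3P + 158 gives 7P = 448, so P* = 64 and Q* = 350.
With the tax collected from consumers, demand (in seller-price terms) shifts: Qd = 606 − 4(P + 21).
Solving gives Q = 314 with consumers paying 73 and sellers receiving 52 (the 21 wedge).
Revenue = t · Q = 21 · 314 = 6594.

Tax revenue = 6594.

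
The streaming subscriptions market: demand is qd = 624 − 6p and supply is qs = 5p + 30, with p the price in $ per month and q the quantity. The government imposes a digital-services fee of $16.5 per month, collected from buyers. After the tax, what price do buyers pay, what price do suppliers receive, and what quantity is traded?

Buyers pay $61.5; suppliers receive $45; quantity = 255.

Before the tax: set 624 − 6p = 5p + 30 → p* = $54, q* = 300.
With the tax collected from buyers, demand (in seller-price terms) shifts: qd = 624 − 6(p + 16.5).
Solving gives q = 255 with buyers paying $61.5 and suppliers receiving $45 (the $16.5 wedge).
The less price-elastic side of the market bears the larger share of a per-unit tax.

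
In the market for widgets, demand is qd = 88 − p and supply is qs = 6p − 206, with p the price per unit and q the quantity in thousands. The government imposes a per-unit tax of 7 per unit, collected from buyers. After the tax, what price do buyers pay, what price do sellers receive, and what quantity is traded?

Before the tax: set 88 − p = 6p − 206 → p* = 42, q* = 46.
With the tax collected from buyers, demand (in seller-price terms) shifts: qd = 88 − (p + 7).
Solving gives q = 40 with buyers paying 48 and sellers receiving 41 (the 7 wedge).

Buyers pay 48; sellers receive 41; quantity = 40.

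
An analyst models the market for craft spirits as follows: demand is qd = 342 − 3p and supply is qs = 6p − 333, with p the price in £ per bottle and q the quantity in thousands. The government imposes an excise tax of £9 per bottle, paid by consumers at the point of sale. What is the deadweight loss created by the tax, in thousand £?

Without the tax, 342 − 3p = 6p − 333 gives 9p = 675, so p* = £75 and q* = 117.
With the tax collected from consumers, demand (in seller-price terms) shifts: qd = 342 − 3(p + 9).
Solving gives q = 99 with consumers paying £81 and sellers receiving £72 (the £9 wedge).
Quantity falls by |ΔQ| = |117 − 99| = 18.
DWL = ½ · t · |ΔQ| = ½ · 9 · 18 = £81.

Deadweight loss = £81 thousand.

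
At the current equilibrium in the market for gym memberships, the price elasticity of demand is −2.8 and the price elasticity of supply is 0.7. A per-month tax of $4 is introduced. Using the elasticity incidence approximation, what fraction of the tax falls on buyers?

Buyers' share ≈ 0.2.

Incidence ratio: buyers' share ≈ εs / (εs + |εd|) = 0.7 / (0.7 + 2.8) = 0.2.
Supply is the less elastic side, so buyers bear the smaller share.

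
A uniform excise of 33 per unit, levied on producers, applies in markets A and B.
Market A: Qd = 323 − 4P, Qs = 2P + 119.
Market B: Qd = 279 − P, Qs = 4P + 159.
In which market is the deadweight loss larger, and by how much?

Market A: pre-tax P* = 34, Q* = 187; post-tax Q = 143; deadweight loss = 726.
Market B: pre-tax P* = 24, Q* = 255; post-tax Q = 228.6; deadweight loss = 435.6.
Difference: 726 vs 435.6 → market A is larger by 290.4.

Market A, by 290.4.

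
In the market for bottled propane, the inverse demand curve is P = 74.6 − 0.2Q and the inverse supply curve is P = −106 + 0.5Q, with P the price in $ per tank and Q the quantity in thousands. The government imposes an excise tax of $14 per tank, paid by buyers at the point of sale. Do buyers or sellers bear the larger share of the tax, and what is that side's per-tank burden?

Inverting to Q(P) form: Qd = 373 − 5P; Qs = 2P + 212.
Before the tax: set 373 − 5P = 2P + 212 → P* = $23, Q* = 258.
With the tax collected from buyers, demand (in seller-price terms) shifts: Qd = 373 − 5(P + 14).
Solving gives Q = 238 with buyers paying $27 and sellers receiving $13 (the $14 wedge).
Per-tank burden: buyers $4, sellers $10.
Sellers take the larger share because supply is less price-elastic here (demand slope 5 vs supply slope 2).
The less price-elastic side of the market bears the larger share of a per-unit tax.

Sellers bear the larger share: $10 per tank.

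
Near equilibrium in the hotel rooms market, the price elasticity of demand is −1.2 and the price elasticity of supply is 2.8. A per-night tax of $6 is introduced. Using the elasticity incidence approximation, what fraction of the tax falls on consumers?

Incidence ratio: consumers' share ≈ εs / (εs + |εd|) = 2.8 / (2.8 + 1.2) = 0.7.
Supply is the more elastic side, so consumers bear the larger share.

Consumers' share ≈ 0.7.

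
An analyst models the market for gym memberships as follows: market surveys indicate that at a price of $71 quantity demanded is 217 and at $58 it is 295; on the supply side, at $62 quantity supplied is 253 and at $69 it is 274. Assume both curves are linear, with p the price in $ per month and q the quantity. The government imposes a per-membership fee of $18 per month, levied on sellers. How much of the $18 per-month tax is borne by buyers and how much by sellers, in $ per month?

Demand slope: (295 − 217)/(58 − 71) = -6, so qd = 643 − 6p.
Supply slope: (274 − 253)/(69 − 62) = 3, so qs = 3p + 67.
Without the tax, 643 − 6p = 3p + 67 gives 9p = 576, so p* = $64 and q* = 259.
With the tax collected from sellers, supply shifts: qs = 3(p − 18) + 67.
New equilibrium: buyers pay $70, sellers receive $52, q = 223. (Wedge: pb − ps = 18.)
Burden on buyers: $6; on sellers: $12. (They sum to $18.)
The less price-elastic side of the market bears the larger share of a per-unit tax.

Buyers bear $6 per month; sellers bear $12 per month.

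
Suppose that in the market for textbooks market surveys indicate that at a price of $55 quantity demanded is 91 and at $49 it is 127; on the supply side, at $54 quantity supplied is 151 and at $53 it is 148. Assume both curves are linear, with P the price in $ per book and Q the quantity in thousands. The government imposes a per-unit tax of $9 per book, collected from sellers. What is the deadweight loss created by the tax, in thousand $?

Demand slope: (127 − 91)/(49 − 55) = -6, so Qd = 421 − 6P.
Supply slope: (148 − 151)/(53 − 54) = 3, so Qs = 3P − 11.
Without the tax, 421 − 6P = 3P − 11 gives 9P = 432, so P* = $48 and Q* = 133.
With the tax collected from sellers, supply shifts: Qs = 3(P − 9) − 11.
Solving gives Q = 115 with buyers paying $51 and sellers receiving $42 (the $9 wedge).
Quantity falls by |ΔQ| = |133 − 115| = 18.
DWL = ½ · t · |ΔQ| = ½ · 9 · 18 = $81.

Deadweight loss = $81 thousand.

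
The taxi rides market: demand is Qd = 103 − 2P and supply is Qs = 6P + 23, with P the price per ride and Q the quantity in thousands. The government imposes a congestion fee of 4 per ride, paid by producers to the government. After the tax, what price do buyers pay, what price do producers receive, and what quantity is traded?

Buyers pay 13; producers receive 9; quantity = 77.

Before the tax: set 103 − 2P = 6P + 23 → P* = 10, Q* = 83.
With the tax collected from producers, supply shifts: Qs = 6(P − 4) + 23.
Solving gives Q = 77 with buyers paying 13 and producers receiving 9 (the 4 wedge).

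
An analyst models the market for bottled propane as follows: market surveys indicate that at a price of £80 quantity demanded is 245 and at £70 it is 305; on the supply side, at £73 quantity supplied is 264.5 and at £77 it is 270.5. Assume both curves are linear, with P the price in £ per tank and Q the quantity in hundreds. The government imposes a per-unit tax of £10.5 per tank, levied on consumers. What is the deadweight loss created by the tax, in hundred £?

Demand slope: (305 − 245)/(70 − 80) = -6, so Qd = 725 − 6P.
Supply slope: (270.5 − 264.5)/(77 − 73) = 1.5, so Qs = 1.5P + 155.
Before the tax: set 725 − 6P = 1.5P + 155 → P* = £76, Q* = 269.
With the tax collected from consumers, demand (in seller-price terms) shifts: Qd = 725 − 6(P + 10.5).
Solving gives Q = 256.4 with consumers paying £78.1 and suppliers receiving £67.6 (the £10.5 wedge).
Quantity falls by |ΔQ| = |269 − 256.4| = 12.6.
DWL = ½ · t · |ΔQ| = ½ · 10.5 · 12.6 = £66.15.

Deadweight loss = £66.15 hundred.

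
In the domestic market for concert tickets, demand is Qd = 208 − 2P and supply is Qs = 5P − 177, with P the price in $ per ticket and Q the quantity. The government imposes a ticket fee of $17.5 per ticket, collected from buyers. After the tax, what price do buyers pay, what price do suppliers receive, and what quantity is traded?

Before the tax: set 208 − 2P = 5P − 177 → P* = $55, Q* = 98.
With the tax collected from buyers, demand (in seller-price terms) shifts: Qd = 208 − 2(P + 17.5).
Solving gives Q = 73 with buyers paying $67.5 and suppliers receiving $50 (the $17.5 wedge).

Buyers pay $67.5; suppliers receive $50; quantity = 73.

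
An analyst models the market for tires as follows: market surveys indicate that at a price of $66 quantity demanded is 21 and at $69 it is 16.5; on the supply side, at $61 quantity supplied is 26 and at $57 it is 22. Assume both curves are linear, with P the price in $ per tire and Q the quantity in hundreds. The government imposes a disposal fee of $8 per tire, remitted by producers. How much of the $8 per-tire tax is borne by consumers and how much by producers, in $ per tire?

Demand slope: (16.5 − 21)/(69 − 66) = -1.5, so Qd = 120 − 1.5P.
Supply slope: (22 − 26)/(57 − 61) = 1, so Qs = P − 35.
Before the tax: set 120 − 1.5P = P − 35 → P* = $62, Q* = 27.
With the tax collected from producers, supply shifts: Qs = (P − 8) − 35.
Solving gives Q = 22.2 with consumers paying $65.2 and producers receiving $57.2 (the $8 wedge).
Burden on consumers: $3.2; on producers: $4.8. (They sum to $8.)
The less price-elastic side of the market bears the larger share of a per-unit tax.

Consumers bear $3.2 per tire; producers bear $4.8 per tire.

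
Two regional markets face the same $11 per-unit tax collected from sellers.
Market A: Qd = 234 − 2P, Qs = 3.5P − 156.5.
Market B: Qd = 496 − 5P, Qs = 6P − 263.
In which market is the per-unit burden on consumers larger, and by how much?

Market A: pre-tax P* = $71, Q* = 92; post-tax Q = 78; per-unit burden on consumers = $7.
Market B: pre-tax P* = $69, Q* = 151; post-tax Q = 121; per-unit burden on consumers = $6.
Difference: $7 vs $6 → market A is larger by $1.

Market A, by $1.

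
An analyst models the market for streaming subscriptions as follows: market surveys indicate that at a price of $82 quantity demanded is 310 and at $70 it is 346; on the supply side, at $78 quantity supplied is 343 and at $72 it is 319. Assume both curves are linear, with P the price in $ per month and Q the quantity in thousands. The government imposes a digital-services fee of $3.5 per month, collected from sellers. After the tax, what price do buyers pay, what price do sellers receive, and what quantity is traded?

Buyers pay $77; sellers receive $73.5; quantity = 325.

Demand slope: (346 − 310)/(70 − 82) = -3, so Qd = 556 − 3P.
Supply slope: (319 − 343)/(72 − 78) = 4, so Qs = 4P + 31.
Without the tax, 556 − 3P = 4P + 31 gives 7P = 525, so P* = $75 and Q* = 331.
With the tax collected from sellers, supply shifts: Qs = 4(P − 3.5) + 31.
Solving gives Q = 325 with buyers paying $77 and sellers receiving $73.5 (the $3.5 wedge).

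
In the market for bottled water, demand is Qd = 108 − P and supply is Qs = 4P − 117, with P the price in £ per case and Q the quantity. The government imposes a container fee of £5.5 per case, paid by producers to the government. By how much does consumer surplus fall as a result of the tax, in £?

Consumer surplus falls by £267.52.

Before the tax: set 108 − P = 4P − 117 → P* = £45, Q* = 63.
With the tax collected from producers, supply shifts: Qs = 4(P − 5.5) − 117.
New equilibrium: consumers pay £49.4, producers receive £43.9, Q = 58.6. (Wedge: Pb − Ps = 5.5.)
ΔCS is the trapezoid between Q = 58.6 and Q = 63 of height £4.4: ½ · (63 + 58.6) · 4.4 = £267.52.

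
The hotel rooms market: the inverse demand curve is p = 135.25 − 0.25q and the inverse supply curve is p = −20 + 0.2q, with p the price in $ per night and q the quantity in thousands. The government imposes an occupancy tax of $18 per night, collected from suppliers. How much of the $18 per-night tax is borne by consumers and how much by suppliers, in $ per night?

Rewrite in direct form: qd = 541 − 4p and qs = 5p + 100.
Before the tax: set 541 − 4p = 5p + 100 → p* = $49, q* = 345.
With the tax collected from suppliers, supply shifts: qs = 5(p − 18) + 100.
New equilibrium: consumers pay $59, suppliers receive $41, q = 305. (Wedge: pb − ps = 18.)
Burden on consumers: $10; on suppliers: $8. (They sum to $18.)
The less price-elastic side of the market bears the larger share of a per-unit tax.

Consumers bear $10 per night; suppliers bear $8 per night.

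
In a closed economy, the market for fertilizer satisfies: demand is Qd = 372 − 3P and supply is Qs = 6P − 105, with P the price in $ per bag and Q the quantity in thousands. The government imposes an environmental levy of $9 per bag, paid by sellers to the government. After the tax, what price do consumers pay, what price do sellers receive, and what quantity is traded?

Before the tax: set 372 − 3P = 6P − 105 → P* = $53, Q* = 213.
With the tax collected from sellers, supply shifts: Qs = 6(P − 9) − 105.
Solving gives Q = 195 with consumers paying $59 and sellers receiving $50 (the $9 wedge).
The less price-elastic side of the market bears the larger share of a per-unit tax.

Consumers pay $59; sellers receive $50; quantity = 195.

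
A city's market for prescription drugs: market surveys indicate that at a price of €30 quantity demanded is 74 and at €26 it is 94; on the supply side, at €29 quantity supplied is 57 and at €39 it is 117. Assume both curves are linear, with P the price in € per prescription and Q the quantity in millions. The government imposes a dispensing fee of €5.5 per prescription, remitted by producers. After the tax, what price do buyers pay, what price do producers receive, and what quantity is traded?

Buyers pay €34; producers receive €28.5; quantity = 54.

Demand slope: (94 − 74)/(26 − 30) = -5, so Qd = 224 − 5P.
Supply slope: (117 − 57)/(39 − 29) = 6, so Qs = 6P − 117.
Without the tax, 224 − 5P = 6P − 117 gives 11P = 341, so P* = €31 and Q* = 69.
With the tax collected from producers, supply shifts: Qs = 6(P − 5.5) − 117.
Solving gives Q = 54 with buyers paying €34 and producers receiving €28.5 (the €5.5 wedge).
The less price-elastic side of the market bears the larger share of a per-unit tax.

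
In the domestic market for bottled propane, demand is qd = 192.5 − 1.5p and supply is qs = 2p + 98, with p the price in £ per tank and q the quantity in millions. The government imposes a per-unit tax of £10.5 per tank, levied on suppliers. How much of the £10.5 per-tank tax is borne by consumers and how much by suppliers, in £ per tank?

Consumers bear £6 per tank; suppliers bear £4.5 per tank.

Before the tax: set 192.5 − 1.5p = 2p + 98 → p* = £27, q* = 152.
With the tax collected from suppliers, supply shifts: qs = 2(p − 10.5) + 98.
Solving gives q = 143 with consumers paying £33 and suppliers receiving £22.5 (the £10.5 wedge).
Burden on consumers: £6; on suppliers: £4.5. (They sum to £10.5.)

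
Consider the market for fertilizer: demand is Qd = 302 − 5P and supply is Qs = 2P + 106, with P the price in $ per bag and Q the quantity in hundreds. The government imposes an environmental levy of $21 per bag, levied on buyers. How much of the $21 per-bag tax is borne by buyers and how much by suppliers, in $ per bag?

Buyers bear $6 per bag; suppliers bear $15 per bag.

Without the tax, 302 − 5P = 2P + 106 gives 7P = 196, so P* = $28 and Q* = 162.
With the tax collected from buyers, demand (in seller-price terms) shifts: Qd = 302 − 5(P + 21).
New equilibrium: buyers pay $34, suppliers receive $13, Q = 132. (Wedge: Pb − Ps = 21.)
Burden on buyers: $6; on suppliers: $15. (They sum to $21.)
The less price-elastic side of the market bears the larger share of a per-unit tax.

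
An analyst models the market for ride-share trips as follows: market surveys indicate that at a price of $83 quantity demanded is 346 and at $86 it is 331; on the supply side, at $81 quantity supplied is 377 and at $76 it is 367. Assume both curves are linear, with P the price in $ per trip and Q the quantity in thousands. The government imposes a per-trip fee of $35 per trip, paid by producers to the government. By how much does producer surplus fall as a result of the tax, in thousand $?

Producer surplus falls by $8650 thousand.

Demand slope: (331 − 346)/(86 − 83) = -5, so Qd = 761 − 5P.
Supply slope: (367 − 377)/(76 − 81) = 2, so Qs = 2P + 215.
Without the tax, 761 − 5P = 2P + 215 gives 7P = 546, so P* = $78 and Q* = 371.
With the tax collected from producers, supply shifts: Qs = 2(P − 35) + 215.
New equilibrium: consumers pay $88, producers receive $53, Q = 321. (Wedge: Pb − Ps = 35.)
ΔPS is the trapezoid between Q = 321 and Q = 371 of height $25: ½ · (371 + 321) · 25 = $8650.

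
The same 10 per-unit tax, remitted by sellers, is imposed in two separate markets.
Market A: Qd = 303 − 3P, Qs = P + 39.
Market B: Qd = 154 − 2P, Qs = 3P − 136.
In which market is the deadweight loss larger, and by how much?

Market A: pre-tax P* = 66, Q* = 105; post-tax Q = 97.5; deadweight loss = 37.5.
Market B: pre-tax P* = 58, Q* = 38; post-tax Q = 26; deadweight loss = 60.
Difference: 37.5 vs 60 → market B is larger by 22.5.

Market B, by 22.5.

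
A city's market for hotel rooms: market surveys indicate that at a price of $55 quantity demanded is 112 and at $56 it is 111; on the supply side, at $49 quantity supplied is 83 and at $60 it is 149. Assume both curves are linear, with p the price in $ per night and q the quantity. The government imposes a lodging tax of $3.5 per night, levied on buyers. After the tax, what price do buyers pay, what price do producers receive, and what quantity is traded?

Buyers pay $57; producers receive $53.5; quantity = 110.

Demand slope: (111 − 112)/(56 − 55) = -1, so qd = 167 − p.
Supply slope: (149 − 83)/(60 − 49) = 6, so qs = 6p − 211.
Without the tax, 167 − p = 6p − 211 gives 7p = 378, so p* = $54 and q* = 113.
With the tax collected from buyers, demand (in seller-price terms) shifts: qd = 167 − (p + 3.5).
New equilibrium: buyers pay $57, producers receive $53.5, q = 110. (Wedge: pb − ps = 3.5.)
The less price-elastic side of the market bears the larger share of a per-unit tax.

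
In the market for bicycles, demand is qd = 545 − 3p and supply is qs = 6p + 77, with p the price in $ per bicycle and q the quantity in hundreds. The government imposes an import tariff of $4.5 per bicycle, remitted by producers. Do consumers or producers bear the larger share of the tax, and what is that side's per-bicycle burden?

Consumers bear the larger share: $3 per bicycle.

Before the tax: set 545 − 3p = 6p + 77 → p* = $52, q* = 389.
With the tax collected from producers, supply shifts: qs = 6(p − 4.5) + 77.
New equilibrium: consumers pay $55, producers receive $50.5, q = 380. (Wedge: pb − ps = 4.5.)
Per-bicycle burden: consumers $3, producers $1.5.
Consumers take the larger share because demand is less price-elastic here (demand slope 3 vs supply slope 6).
The less price-elastic side of the market bears the larger share of a per-unit tax.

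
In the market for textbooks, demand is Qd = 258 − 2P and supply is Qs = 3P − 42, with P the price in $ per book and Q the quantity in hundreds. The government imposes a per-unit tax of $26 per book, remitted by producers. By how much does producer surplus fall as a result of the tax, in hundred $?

Producer surplus falls by $1272.96 hundred.

Before the tax: set 258 − 2P = 3P − 42 → P* = $60, Q* = 138.
With the tax collected from producers, supply shifts: Qs = 3(P − 26) − 42.
Solving gives Q = 106.8 with buyers paying $75.6 and producers receiving $49.6 (the $26 wedge).
ΔPS is the trapezoid between Q = 106.8 and Q = 138 of height $10.4: ½ · (138 + 106.8) · 10.4 = $1272.96.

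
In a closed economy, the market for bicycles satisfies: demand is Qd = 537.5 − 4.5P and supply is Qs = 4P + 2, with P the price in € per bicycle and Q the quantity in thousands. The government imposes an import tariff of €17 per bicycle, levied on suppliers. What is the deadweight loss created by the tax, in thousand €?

Deadweight loss = €306 thousand.

Without the tax, 537.5 − 4.5P = 4P + 2 gives 8.5P = 535.5, so P* = €63 and Q* = 254.
With the tax collected from suppliers, supply shifts: Qs = 4(P − 17) + 2.
New equilibrium: consumers pay €71, suppliers receive €54, Q = 218. (Wedge: Pb − Ps = 17.)
Quantity falls by |ΔQ| = |254 − 218| = 36.
DWL = ½ · t · |ΔQ| = ½ · 17 · 36 = €306.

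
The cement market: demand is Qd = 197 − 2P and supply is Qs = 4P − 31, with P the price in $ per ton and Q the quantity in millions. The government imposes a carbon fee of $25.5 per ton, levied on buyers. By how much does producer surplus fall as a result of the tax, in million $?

Producer surplus falls by $884 million.

Before the tax: set 197 − 2P = 4P − 31 → P* = $38, Q* = 121.
With the tax collected from buyers, demand (in seller-price terms) shifts: Qd = 197 − 2(P + 25.5).
Solving gives Q = 87 with buyers paying $55 and suppliers receiving $29.5 (the $25.5 wedge).
ΔPS is the trapezoid between Q = 87 and Q = 121 of height $8.5: ½ · (121 + 87) · 8.5 = $884.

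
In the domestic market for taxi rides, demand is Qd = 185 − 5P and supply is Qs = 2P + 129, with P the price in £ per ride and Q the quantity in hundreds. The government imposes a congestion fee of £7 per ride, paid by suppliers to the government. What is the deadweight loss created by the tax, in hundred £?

Deadweight loss = £35 hundred.

Without the tax, 185 − 5P = 2P + 129 gives 7P = 56, so P* = £8 and Q* = 145.
With the tax collected from suppliers, supply shifts: Qs = 2(P − 7) + 129.
New equilibrium: consumers pay £10, suppliers receive £3, Q = 135. (Wedge: Pb − Ps = 7.)
Quantity falls by |ΔQ| = |145 − 135| = 10.
DWL = ½ · t · |ΔQ| = ½ · 7 · 10 = £35.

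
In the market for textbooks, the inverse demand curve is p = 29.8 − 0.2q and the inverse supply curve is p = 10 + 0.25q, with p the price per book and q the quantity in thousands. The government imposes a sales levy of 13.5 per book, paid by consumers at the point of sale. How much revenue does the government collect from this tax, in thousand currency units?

Tax revenue = 189 thousand.

Inverting to q(p) form: qd = 149 − 5p; qs = 4p − 40.
Without the tax, 149 − 5p = 4p − 40 gives 9p = 189, so p* = 21 and q* = 44.
With the tax collected from consumers, demand (in seller-price terms) shifts: qd = 149 − 5(p + 13.5).
Solving gives q = 14 with consumers paying 27 and suppliers receiving 13.5 (the 13.5 wedge).
Revenue = t · Q = 13.5 · 14 = 189.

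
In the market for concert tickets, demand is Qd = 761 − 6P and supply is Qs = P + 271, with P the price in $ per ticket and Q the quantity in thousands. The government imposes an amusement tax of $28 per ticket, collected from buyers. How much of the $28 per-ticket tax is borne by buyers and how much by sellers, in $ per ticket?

Buyers bear $4 per ticket; sellers bear $24 per ticket.

Without the tax, 761 − 6P = P + 271 gives 7P = 490, so P* = $70 and Q* = 341.
With the tax collected from buyers, demand (in seller-price terms) shifts: Qd = 761 − 6(P + 28).
Solving gives Q = 317 with buyers paying $74 and sellers receiving $46 (the $28 wedge).
Burden on buyers: $4; on sellers: $24. (They sum to $28.)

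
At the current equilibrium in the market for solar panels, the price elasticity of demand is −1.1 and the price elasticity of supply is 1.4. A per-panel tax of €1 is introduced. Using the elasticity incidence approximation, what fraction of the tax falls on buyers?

Buyers' share ≈ 0.56.

Incidence ratio: buyers' share ≈ εs / (εs + |εd|) = 1.4 / (1.4 + 1.1) = 0.56.
Supply is the more elastic side, so buyers bear the larger share.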